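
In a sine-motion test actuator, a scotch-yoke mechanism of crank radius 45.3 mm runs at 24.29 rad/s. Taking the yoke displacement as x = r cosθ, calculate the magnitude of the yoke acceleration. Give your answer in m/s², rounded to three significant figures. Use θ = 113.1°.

10.5

ω = 24.29 rad/s
x = r cosθ ⇒ ẍ = −rω² cosθ (ω constant).
|a| = rω²|cosθ| = 0.0453·(24.29)²·|cos 113.1°| = 10.486 m/s².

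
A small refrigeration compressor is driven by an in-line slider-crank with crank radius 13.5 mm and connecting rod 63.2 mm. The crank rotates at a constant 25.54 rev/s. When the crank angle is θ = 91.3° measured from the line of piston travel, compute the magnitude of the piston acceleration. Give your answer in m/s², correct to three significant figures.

ω = 2π·25.5 = 160.5 rad/s
x(θ) = r cosθ + √(L² − r² sin²θ); with ω constant, a = ω²·d²x/dθ².
d²x/dθ² = −r cosθ − r²(cos2θ)/√u − r⁴ sin²2θ/(4u^{3/2}),  u = L² − r² sin²θ = 0.00381208 m².
Substituting r = 0.0135 m, L = 0.0632 m, θ = 91.3°: d²x/dθ² = +0.003255 m.
a = ω²·d²x/dθ² = (160.5)²·(+0.003255) = +83.82 m/s²;  |a| = 83.82 m/s².

83.8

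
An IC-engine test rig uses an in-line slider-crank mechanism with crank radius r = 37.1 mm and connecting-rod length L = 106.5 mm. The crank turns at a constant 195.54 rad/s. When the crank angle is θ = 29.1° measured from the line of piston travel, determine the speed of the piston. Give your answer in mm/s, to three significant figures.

ω = 195.5 rad/s
For an in-line slider-crank, x = r cosθ + √(L² − r² sin²θ), so v = −rω sinθ·[1 + r cosθ/√(L² − r² sin²θ)].
With r = 0.0371 m, L = 0.1065 m, θ = 29.1°: √(L² − r² sin²θ) = 0.10496 m.
v = −0.0371·195.5·0.48634·[1 + 0.0371·0.87377/0.10496] = -4.6178 m/s.
|v| = 4.6178 m/s = 4617.8 mm/s.

4620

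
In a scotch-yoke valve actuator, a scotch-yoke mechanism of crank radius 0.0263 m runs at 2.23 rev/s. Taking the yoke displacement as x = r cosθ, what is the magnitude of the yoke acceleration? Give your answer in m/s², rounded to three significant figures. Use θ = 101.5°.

1.03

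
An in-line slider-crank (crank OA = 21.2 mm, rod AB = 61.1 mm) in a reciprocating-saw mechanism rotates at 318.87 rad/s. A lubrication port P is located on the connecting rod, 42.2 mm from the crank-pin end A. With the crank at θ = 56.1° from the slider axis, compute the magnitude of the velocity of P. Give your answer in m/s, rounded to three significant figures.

ω = 318.9 rad/s.  Crank-pin speed |V_A| = rω = 6.76 m/s, perpendicular to OA.
Rod angle: sinφ = −(r/L) sinθ ⇒ φ = -16.738°; ω_rod = −rω cosθ/√(L²−r²sin²θ) = -64.438 rad/s.
V_P = V_A + ω_rod × AP, with AP = 0.0422 m along the rod.
Components: V_Px = −rω sinθ − a·ω_rod·sinφ = -6.3941 m/s;  V_Py = rω cosθ + a·ω_rod·cosφ = +1.1663 m/s.
|V_P| = √(V_Px² + V_Py²) = 6.4996 m/s.

6.50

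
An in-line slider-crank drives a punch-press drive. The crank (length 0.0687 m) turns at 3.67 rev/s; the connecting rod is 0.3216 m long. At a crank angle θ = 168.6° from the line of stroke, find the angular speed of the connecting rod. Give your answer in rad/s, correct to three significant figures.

ω = 23.06 rad/s (converted from 3.67 rev/s).
The rod makes angle φ with the slider axis where L sinφ = r sinθ; differentiating, L cosφ·φ̇ = r ω cosθ.
L cosφ = √(L² − r² sin²θ) = 0.32131 m.
|ω_rod| = r ω |cosθ| / √(L² − r² sin²θ) = 0.0687·23.06·0.98027/0.32131 = 4.833 rad/s.

4.83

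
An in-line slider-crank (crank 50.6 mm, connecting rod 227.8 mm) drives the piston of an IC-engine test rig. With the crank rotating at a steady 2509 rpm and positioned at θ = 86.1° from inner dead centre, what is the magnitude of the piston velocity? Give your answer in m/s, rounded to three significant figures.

13.5

ω = 2π·2509/60 = 262.7 rad/s
For an in-line slider-crank, x = r cosθ + √(L² − r² sin²θ), so v = −rω sinθ·[1 + r cosθ/√(L² − r² sin²θ)].
With r = 0.0506 m, L = 0.2278 m, θ = 86.1°: √(L² − r² sin²θ) = 0.22214 m.
v = −0.0506·262.7·0.99768·[1 + 0.0506·0.06802/0.22214] = -13.469 m/s.
|v| = 13.469 m/s.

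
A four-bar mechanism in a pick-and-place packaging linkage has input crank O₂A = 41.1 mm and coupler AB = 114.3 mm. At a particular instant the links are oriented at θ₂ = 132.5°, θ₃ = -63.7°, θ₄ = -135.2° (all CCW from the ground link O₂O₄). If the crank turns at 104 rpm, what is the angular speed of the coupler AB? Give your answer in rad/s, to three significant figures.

ω₂ = 10.89 rad/s (from 104 rpm).
Differentiating the loop-closure r₂e^{iθ₂}+r₃e^{iθ₃}=r₁+r₄e^{iθ₄} gives r₂ω₂e^{iθ₂}+r₃ω₃e^{iθ₃}=r₄ω₄e^{iθ₄}.
Eliminating the other unknown: ω₃ = r₂ω₂ sin(θ₄−θ₂) / [r₃ sin(θ₃−θ₄)].
Numerator sine = +0.99919; denominator sine = +0.94832.
Result = 0.0411·10.89·(+0.99919) / (0.1143·(+0.94832)) = +4.1262 rad/s; magnitude 4.1262 rad/s.

4.13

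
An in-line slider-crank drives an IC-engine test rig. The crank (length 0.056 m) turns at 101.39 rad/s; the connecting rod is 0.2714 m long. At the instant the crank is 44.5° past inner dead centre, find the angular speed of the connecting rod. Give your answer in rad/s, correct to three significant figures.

ω = 101.4 rad/s
The rod makes angle φ with the slider axis where L sinφ = r sinθ; differentiating, L cosφ·φ̇ = r ω cosθ.
L cosφ = √(L² − r² sin²θ) = 0.26855 m.
|ω_rod| = r ω |cosθ| / √(L² − r² sin²θ) = 0.056·101.4·0.71325/0.26855 = 15.08 rad/s.

15.1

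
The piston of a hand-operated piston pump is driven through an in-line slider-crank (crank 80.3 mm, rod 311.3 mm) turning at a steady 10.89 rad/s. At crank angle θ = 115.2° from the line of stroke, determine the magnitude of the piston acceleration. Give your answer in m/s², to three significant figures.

ω = 10.89 rad/s
x(θ) = r cosθ + √(L² − r² sin²θ); with ω constant, a = ω²·d²x/dθ².
d²x/dθ² = −r cosθ − r²(cos2θ)/√u − r⁴ sin²2θ/(4u^{3/2}),  u = L² − r² sin²θ = 0.0916286 m².
Substituting r = 0.0803 m, L = 0.3113 m, θ = 115.2°: d²x/dθ² = +0.047546 m.
a = ω²·d²x/dθ² = (10.89)²·(+0.047546) = +5.6386 m/s²;  |a| = 5.6386 m/s².

5.64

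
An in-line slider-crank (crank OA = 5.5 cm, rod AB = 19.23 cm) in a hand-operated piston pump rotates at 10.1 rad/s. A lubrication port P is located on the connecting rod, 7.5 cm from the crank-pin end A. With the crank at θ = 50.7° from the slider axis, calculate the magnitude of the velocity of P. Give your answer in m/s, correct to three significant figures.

0.509

ω = 10.1 rad/s.  Crank-pin speed |V_A| = rω = 0.5555 m/s, perpendicular to OA.
Rod angle: sinφ = −(r/L) sinθ ⇒ φ = -12.787°; ω_rod = −rω cosθ/√(L²−r²sin²θ) = -1.8762 rad/s.
V_P = V_A + ω_rod × AP, with AP = 0.075 m along the rod.
Components: V_Px = −rω sinθ − a·ω_rod·sinφ = -0.46101 m/s;  V_Py = rω cosθ + a·ω_rod·cosφ = +0.21462 m/s.
|V_P| = √(V_Px² + V_Py²) = 0.50852 m/s.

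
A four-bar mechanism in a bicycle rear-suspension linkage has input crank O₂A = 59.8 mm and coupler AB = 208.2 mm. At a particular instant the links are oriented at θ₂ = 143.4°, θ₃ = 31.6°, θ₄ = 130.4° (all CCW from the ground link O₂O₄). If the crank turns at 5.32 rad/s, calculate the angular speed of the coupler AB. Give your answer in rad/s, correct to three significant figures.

0.348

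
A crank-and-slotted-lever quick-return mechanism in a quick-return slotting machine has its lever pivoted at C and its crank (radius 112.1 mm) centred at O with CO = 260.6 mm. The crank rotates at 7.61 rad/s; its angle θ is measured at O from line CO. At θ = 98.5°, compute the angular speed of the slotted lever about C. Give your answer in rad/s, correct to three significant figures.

ω = 7.61 rad/s
Crank pin A relative to C: A = (d + r cosθ, r sinθ); lever angle φ = atan2(r sinθ, d + r cosθ).
Differentiating tanφ: φ̇ = rω(d cosθ + r)/(d² + r² + 2dr cosθ).
d² + r² + 2dr cosθ = |CA|² = 0.0718428 m²;  d cosθ + r = +0.073581 m.
|ω_lever| = |0.1121·7.61·+0.073581| / 0.0718428 = 0.87372 rad/s.

0.874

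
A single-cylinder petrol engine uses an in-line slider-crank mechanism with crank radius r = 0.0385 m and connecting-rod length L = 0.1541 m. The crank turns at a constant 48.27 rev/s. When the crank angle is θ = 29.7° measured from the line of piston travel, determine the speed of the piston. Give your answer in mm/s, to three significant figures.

7050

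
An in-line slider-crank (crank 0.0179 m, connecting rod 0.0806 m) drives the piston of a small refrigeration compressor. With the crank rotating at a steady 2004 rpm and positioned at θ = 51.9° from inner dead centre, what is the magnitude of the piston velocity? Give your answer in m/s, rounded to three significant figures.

ω = 2π·2004/60 = 209.9 rad/s
For an in-line slider-crank, x = r cosθ + √(L² − r² sin²θ), so v = −rω sinθ·[1 + r cosθ/√(L² − r² sin²θ)].
With r = 0.0179 m, L = 0.0806 m, θ = 51.9°: √(L² − r² sin²θ) = 0.07936 m.
v = −0.0179·209.9·0.78694·[1 + 0.0179·0.61704/0.07936] = -3.3675 m/s.
|v| = 3.3675 m/s.

3.37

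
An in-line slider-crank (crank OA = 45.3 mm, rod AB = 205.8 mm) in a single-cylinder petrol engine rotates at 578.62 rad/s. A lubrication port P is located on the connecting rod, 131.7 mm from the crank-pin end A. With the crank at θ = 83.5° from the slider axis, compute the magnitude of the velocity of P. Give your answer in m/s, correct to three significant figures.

26.5

ω = 578.6 rad/s.  Crank-pin speed |V_A| = rω = 26.211 m/s, perpendicular to OA.
Rod angle: sinφ = −(r/L) sinθ ⇒ φ = -12.633°; ω_rod = −rω cosθ/√(L²−r²sin²θ) = -14.776 rad/s.
V_P = V_A + ω_rod × AP, with AP = 0.1317 m along the rod.
Components: V_Px = −rω sinθ − a·ω_rod·sinφ = -26.469 m/s;  V_Py = rω cosθ + a·ω_rod·cosφ = +1.0684 m/s.
|V_P| = √(V_Px² + V_Py²) = 26.49 m/s.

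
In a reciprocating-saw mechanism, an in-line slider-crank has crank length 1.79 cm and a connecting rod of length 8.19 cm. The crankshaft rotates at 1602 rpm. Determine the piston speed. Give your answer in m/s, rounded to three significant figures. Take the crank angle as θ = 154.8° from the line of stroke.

ω = 2π·1602/60 = 167.8 rad/s
For an in-line slider-crank, x = r cosθ + √(L² − r² sin²θ), so v = −rω sinθ·[1 + r cosθ/√(L² − r² sin²θ)].
With r = 0.0179 m, L = 0.0819 m, θ = 154.8°: √(L² − r² sin²θ) = 0.081545 m.
v = −0.0179·167.8·0.42578·[1 + 0.0179·-0.90483/0.081545] = -1.0246 m/s.
|v| = 1.0246 m/s.

1.02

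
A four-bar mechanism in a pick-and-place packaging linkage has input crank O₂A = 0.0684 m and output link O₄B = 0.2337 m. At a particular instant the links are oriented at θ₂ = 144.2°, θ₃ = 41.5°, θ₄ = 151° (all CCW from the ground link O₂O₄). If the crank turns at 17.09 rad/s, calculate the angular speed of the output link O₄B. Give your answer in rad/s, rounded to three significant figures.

5.18

ω₂ = 17.09 rad/s
Differentiating the loop-closure r₂e^{iθ₂}+r₃e^{iθ₃}=r₁+r₄e^{iθ₄} gives r₂ω₂e^{iθ₂}+r₃ω₃e^{iθ₃}=r₄ω₄e^{iθ₄}.
Eliminating the other unknown: ω₄ = r₂ω₂ sin(θ₂−θ₃) / [r₄ sin(θ₄−θ₃)].
Numerator sine = +0.97553; denominator sine = +0.94264.
Result = 0.0684·17.09·(+0.97553) / (0.2337·(+0.94264)) = +5.1765 rad/s; magnitude 5.1765 rad/s.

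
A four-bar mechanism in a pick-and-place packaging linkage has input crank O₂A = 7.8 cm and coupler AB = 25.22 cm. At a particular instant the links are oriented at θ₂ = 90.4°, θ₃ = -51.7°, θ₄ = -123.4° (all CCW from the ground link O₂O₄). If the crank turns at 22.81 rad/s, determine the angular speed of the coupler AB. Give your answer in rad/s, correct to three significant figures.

4.13

ω₂ = 22.81 rad/s
Differentiating the loop-closure r₂e^{iθ₂}+r₃e^{iθ₃}=r₁+r₄e^{iθ₄} gives r₂ω₂e^{iθ₂}+r₃ω₃e^{iθ₃}=r₄ω₄e^{iθ₄}.
Eliminating the other unknown: ω₃ = r₂ω₂ sin(θ₄−θ₂) / [r₃ sin(θ₃−θ₄)].
Numerator sine = +0.55630; denominator sine = +0.94943.
Result = 0.078·22.81·(+0.55630) / (0.2522·(+0.94943)) = +4.1335 rad/s; magnitude 4.1335 rad/s.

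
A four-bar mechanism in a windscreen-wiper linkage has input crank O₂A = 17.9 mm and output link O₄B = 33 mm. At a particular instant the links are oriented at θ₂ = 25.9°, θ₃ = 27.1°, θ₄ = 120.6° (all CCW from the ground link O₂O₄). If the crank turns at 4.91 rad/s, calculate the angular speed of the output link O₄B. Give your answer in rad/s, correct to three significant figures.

0.0559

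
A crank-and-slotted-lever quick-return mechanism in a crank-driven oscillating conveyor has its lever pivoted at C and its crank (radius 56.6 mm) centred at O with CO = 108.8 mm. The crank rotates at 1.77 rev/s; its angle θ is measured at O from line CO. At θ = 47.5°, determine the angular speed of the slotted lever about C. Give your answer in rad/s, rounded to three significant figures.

ω = 11.12 rad/s (from 1.77 rev/s).
Crank pin A relative to C: A = (d + r cosθ, r sinθ); lever angle φ = atan2(r sinθ, d + r cosθ).
Differentiating tanφ: φ̇ = rω(d cosθ + r)/(d² + r² + 2dr cosθ).
d² + r² + 2dr cosθ = |CA|² = 0.0233617 m²;  d cosθ + r = +0.1301 m.
|ω_lever| = |0.0566·11.12·+0.1301| / 0.0233617 = 3.5056 rad/s.

3.51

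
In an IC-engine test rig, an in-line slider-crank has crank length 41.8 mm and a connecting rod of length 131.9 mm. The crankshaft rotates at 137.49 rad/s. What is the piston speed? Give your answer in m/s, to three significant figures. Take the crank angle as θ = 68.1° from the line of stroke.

ω = 137.5 rad/s
For an in-line slider-crank, x = r cosθ + √(L² − r² sin²θ), so v = −rω sinθ·[1 + r cosθ/√(L² − r² sin²θ)].
With r = 0.0418 m, L = 0.1319 m, θ = 68.1°: √(L² − r² sin²θ) = 0.12607 m.
v = −0.0418·137.5·0.92784·[1 + 0.0418·0.37299/0.12607] = -5.9918 m/s.
|v| = 5.9918 m/s.

5.99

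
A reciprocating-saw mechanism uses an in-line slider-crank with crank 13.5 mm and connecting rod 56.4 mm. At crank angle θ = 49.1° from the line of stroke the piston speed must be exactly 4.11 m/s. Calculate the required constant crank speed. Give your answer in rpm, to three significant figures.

3320

For an in-line slider-crank, |v_piston| = rω|sinθ|·[1 + r cosθ/√(L² − r² sin²θ)].
With r = 0.0135 m, L = 0.0564 m, θ = 49.1°: the bracketed kinematic factor |dx/dθ| = 0.01183 m.
ω = v/|dx/dθ| = 4.11/0.01183 = 347.42 rad/s.
N = 60ω/(2π) = 3317.6 rpm.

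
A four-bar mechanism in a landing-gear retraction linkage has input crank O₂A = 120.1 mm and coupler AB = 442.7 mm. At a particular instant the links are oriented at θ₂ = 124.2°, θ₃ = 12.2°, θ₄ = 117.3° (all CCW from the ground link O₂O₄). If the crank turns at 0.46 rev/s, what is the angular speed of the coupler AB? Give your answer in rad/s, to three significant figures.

0.0976

ω₂ = 2.89 rad/s (from 0.46 rev/s).
Differentiating the loop-closure r₂e^{iθ₂}+r₃e^{iθ₃}=r₁+r₄e^{iθ₄} gives r₂ω₂e^{iθ₂}+r₃ω₃e^{iθ₃}=r₄ω₄e^{iθ₄}.
Eliminating the other unknown: ω₃ = r₂ω₂ sin(θ₄−θ₂) / [r₃ sin(θ₃−θ₄)].
Numerator sine = -0.12014; denominator sine = -0.96547.
Result = 0.1201·2.89·(-0.12014) / (0.4427·(-0.96547)) = +0.097568 rad/s; magnitude 0.097568 rad/s.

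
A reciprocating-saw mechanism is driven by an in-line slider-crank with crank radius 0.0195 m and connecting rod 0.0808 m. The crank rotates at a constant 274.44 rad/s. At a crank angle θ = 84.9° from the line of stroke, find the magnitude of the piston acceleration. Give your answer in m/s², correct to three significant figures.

ω = 274.4 rad/s
x(θ) = r cosθ + √(L² − r² sin²θ); with ω constant, a = ω²·d²x/dθ².
d²x/dθ² = −r cosθ − r²(cos2θ)/√u − r⁴ sin²2θ/(4u^{3/2}),  u = L² − r² sin²θ = 0.00615139 m².
Substituting r = 0.0195 m, L = 0.0808 m, θ = 84.9°: d²x/dθ² = +0.0030358 m.
a = ω²·d²x/dθ² = (274.4)²·(+0.0030358) = +228.65 m/s²;  |a| = 228.65 m/s².

229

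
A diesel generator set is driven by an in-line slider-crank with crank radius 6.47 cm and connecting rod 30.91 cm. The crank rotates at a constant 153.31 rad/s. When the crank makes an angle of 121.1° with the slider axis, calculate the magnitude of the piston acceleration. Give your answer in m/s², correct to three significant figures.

934

ω = 153.3 rad/s
x(θ) = r cosθ + √(L² − r² sin²θ); with ω constant, a = ω²·d²x/dθ².
d²x/dθ² = −r cosθ − r²(cos2θ)/√u − r⁴ sin²2θ/(4u^{3/2}),  u = L² − r² sin²θ = 0.0924736 m².
Substituting r = 0.0647 m, L = 0.3091 m, θ = 121.1°: d²x/dθ² = +0.039718 m.
a = ω²·d²x/dθ² = (153.3)²·(+0.039718) = +933.53 m/s²;  |a| = 933.53 m/s².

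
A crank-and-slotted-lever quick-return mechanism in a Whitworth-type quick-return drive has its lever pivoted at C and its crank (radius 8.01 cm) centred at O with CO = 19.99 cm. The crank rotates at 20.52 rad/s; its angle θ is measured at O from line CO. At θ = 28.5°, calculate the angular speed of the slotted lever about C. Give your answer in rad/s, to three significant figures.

5.64

ω = 20.52 rad/s
Crank pin A relative to C: A = (d + r cosθ, r sinθ); lever angle φ = atan2(r sinθ, d + r cosθ).
Differentiating tanφ: φ̇ = rω(d cosθ + r)/(d² + r² + 2dr cosθ).
d² + r² + 2dr cosθ = |CA|² = 0.0745192 m²;  d cosθ + r = +0.25578 m.
|ω_lever| = |0.0801·20.52·+0.25578| / 0.0745192 = 5.6416 rad/s.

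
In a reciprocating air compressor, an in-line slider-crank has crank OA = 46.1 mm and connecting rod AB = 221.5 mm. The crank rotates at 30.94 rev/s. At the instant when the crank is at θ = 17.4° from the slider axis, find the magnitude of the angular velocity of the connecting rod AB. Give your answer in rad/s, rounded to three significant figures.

ω = 194.4 rad/s (converted from 30.94 rev/s).
The rod makes angle φ with the slider axis where L sinφ = r sinθ; differentiating, L cosφ·φ̇ = r ω cosθ.
L cosφ = √(L² − r² sin²θ) = 0.22107 m.
|ω_rod| = r ω |cosθ| / √(L² − r² sin²θ) = 0.0461·194.4·0.95424/0.22107 = 38.684 rad/s.

38.7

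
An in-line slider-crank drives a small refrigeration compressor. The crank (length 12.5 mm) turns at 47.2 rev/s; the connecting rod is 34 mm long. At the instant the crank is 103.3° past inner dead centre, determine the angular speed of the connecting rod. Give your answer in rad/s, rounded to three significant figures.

ω = 296.6 rad/s (converted from 47.2 rev/s).
The rod makes angle φ with the slider axis where L sinφ = r sinθ; differentiating, L cosφ·φ̇ = r ω cosθ.
L cosφ = √(L² − r² sin²θ) = 0.031749 m.
|ω_rod| = r ω |cosθ| / √(L² − r² sin²θ) = 0.0125·296.6·0.23005/0.031749 = 26.861 rad/s.

26.9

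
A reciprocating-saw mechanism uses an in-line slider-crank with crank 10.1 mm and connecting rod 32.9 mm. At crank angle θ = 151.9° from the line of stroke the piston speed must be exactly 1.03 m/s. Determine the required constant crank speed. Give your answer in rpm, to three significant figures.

For an in-line slider-crank, |v_piston| = rω|sinθ|·[1 + r cosθ/√(L² − r² sin²θ)].
With r = 0.0101 m, L = 0.0329 m, θ = 151.9°: the bracketed kinematic factor |dx/dθ| = 0.0034553 m.
ω = v/|dx/dθ| = 1.03/0.0034553 = 298.1 rad/s.
N = 60ω/(2π) = 2846.6 rpm.

2850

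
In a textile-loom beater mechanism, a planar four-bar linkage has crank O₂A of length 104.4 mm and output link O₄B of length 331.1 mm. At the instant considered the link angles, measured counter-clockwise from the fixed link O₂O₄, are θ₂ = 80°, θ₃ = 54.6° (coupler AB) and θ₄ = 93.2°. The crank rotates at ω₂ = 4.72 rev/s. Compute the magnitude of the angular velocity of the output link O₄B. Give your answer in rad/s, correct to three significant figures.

6.43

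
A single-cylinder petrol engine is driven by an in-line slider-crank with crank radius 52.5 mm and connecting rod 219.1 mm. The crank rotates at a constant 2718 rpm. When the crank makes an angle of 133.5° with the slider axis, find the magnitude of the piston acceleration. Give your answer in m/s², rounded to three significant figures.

ω = 2π·2718/60 = 284.6 rad/s
x(θ) = r cosθ + √(L² − r² sin²θ); with ω constant, a = ω²·d²x/dθ².
d²x/dθ² = −r cosθ − r²(cos2θ)/√u − r⁴ sin²2θ/(4u^{3/2}),  u = L² − r² sin²θ = 0.0465546 m².
Substituting r = 0.0525 m, L = 0.2191 m, θ = 133.5°: d²x/dθ² = +0.036619 m.
a = ω²·d²x/dθ² = (284.6)²·(+0.036619) = +2966.6 m/s²;  |a| = 2966.6 m/s².

2970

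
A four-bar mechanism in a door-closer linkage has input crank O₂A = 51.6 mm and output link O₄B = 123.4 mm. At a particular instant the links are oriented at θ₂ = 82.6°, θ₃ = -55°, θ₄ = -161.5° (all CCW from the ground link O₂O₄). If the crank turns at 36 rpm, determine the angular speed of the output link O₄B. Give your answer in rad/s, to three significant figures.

1.11

ω₂ = 3.77 rad/s (from 36 rpm).
Differentiating the loop-closure r₂e^{iθ₂}+r₃e^{iθ₃}=r₁+r₄e^{iθ₄} gives r₂ω₂e^{iθ₂}+r₃ω₃e^{iθ₃}=r₄ω₄e^{iθ₄}.
Eliminating the other unknown: ω₄ = r₂ω₂ sin(θ₂−θ₃) / [r₄ sin(θ₄−θ₃)].
Numerator sine = +0.67430; denominator sine = -0.95882.
Result = 0.0516·3.77·(+0.67430) / (0.1234·(-0.95882)) = -1.1086 rad/s; magnitude 1.1086 rad/s.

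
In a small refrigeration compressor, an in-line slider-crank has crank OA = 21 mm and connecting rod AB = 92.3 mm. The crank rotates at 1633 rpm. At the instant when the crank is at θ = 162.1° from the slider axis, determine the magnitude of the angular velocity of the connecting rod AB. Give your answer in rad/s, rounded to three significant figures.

ω = 171 rad/s (converted from 1633 rpm).
The rod makes angle φ with the slider axis where L sinφ = r sinθ; differentiating, L cosφ·φ̇ = r ω cosθ.
L cosφ = √(L² − r² sin²θ) = 0.092074 m.
|ω_rod| = r ω |cosθ| / √(L² − r² sin²θ) = 0.021·171·0.95159/0.092074 = 37.115 rad/s.

37.1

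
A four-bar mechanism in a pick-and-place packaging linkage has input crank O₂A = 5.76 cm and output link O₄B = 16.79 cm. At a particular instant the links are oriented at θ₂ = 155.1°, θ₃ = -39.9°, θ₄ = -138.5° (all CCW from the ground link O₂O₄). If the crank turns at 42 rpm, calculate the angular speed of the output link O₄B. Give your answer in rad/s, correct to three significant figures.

0.395

ω₂ = 4.398 rad/s (from 42 rpm).
Differentiating the loop-closure r₂e^{iθ₂}+r₃e^{iθ₃}=r₁+r₄e^{iθ₄} gives r₂ω₂e^{iθ₂}+r₃ω₃e^{iθ₃}=r₄ω₄e^{iθ₄}.
Eliminating the other unknown: ω₄ = r₂ω₂ sin(θ₂−θ₃) / [r₄ sin(θ₄−θ₃)].
Numerator sine = -0.25882; denominator sine = -0.98876.
Result = 0.0576·4.398·(-0.25882) / (0.1679·(-0.98876)) = +0.39496 rad/s; magnitude 0.39496 rad/s.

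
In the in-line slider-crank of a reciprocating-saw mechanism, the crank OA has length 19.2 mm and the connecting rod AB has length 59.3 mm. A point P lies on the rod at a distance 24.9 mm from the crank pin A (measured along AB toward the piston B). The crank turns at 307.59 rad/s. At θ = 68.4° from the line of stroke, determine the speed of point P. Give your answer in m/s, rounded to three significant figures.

5.92

ω = 307.6 rad/s.  Crank-pin speed |V_A| = rω = 5.9057 m/s, perpendicular to OA.
Rod angle: sinφ = −(r/L) sinθ ⇒ φ = -17.520°; ω_rod = −rω cosθ/√(L²−r²sin²θ) = -38.445 rad/s.
V_P = V_A + ω_rod × AP, with AP = 0.0249 m along the rod.
Components: V_Px = −rω sinθ − a·ω_rod·sinφ = -5.7792 m/s;  V_Py = rω cosθ + a·ω_rod·cosφ = +1.2612 m/s.
|V_P| = √(V_Px² + V_Py²) = 5.9152 m/s.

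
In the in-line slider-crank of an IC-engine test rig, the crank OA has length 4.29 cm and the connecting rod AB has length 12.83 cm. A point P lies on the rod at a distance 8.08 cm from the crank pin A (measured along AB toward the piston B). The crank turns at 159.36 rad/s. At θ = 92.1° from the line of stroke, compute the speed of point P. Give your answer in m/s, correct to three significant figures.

6.78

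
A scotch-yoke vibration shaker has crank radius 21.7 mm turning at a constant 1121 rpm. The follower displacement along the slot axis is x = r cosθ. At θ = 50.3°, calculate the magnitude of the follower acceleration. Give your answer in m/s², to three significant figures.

ω = 117.4 rad/s (from 1121 rpm).
x = r cosθ ⇒ ẍ = −rω² cosθ (ω constant).
|a| = rω²|cosθ| = 0.0217·(117.4)²·|cos 50.3°| = 191.02 m/s².

191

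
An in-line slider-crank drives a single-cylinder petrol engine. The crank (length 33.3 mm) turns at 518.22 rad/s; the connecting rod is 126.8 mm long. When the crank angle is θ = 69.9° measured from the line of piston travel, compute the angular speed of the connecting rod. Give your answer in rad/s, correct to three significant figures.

48.3

ω = 518.2 rad/s
The rod makes angle φ with the slider axis where L sinφ = r sinθ; differentiating, L cosφ·φ̇ = r ω cosθ.
L cosφ = √(L² − r² sin²θ) = 0.12288 m.
|ω_rod| = r ω |cosθ| / √(L² − r² sin²θ) = 0.0333·518.2·0.34366/0.12288 = 48.261 rad/s.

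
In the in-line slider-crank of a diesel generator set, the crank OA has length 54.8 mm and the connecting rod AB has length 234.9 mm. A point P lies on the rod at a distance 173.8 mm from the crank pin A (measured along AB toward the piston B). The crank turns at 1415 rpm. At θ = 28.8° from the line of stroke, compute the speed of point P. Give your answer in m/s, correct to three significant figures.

ω = 148.2 rad/s.  Crank-pin speed |V_A| = rω = 8.1202 m/s, perpendicular to OA.
Rod angle: sinφ = −(r/L) sinθ ⇒ φ = -6.453°; ω_rod = −rω cosθ/√(L²−r²sin²θ) = -30.486 rad/s.
V_P = V_A + ω_rod × AP, with AP = 0.1738 m along the rod.
Components: V_Px = −rω sinθ − a·ω_rod·sinφ = -4.5074 m/s;  V_Py = rω cosθ + a·ω_rod·cosφ = +1.8509 m/s.
|V_P| = √(V_Px² + V_Py²) = 4.8726 m/s.

4.87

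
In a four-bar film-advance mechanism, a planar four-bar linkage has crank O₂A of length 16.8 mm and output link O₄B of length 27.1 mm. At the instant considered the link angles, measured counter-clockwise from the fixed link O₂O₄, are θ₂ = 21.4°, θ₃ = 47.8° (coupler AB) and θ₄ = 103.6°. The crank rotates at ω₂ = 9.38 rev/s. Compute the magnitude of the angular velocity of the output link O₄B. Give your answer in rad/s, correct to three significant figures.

ω₂ = 58.94 rad/s (from 9.38 rev/s).
Differentiating the loop-closure r₂e^{iθ₂}+r₃e^{iθ₃}=r₁+r₄e^{iθ₄} gives r₂ω₂e^{iθ₂}+r₃ω₃e^{iθ₃}=r₄ω₄e^{iθ₄}.
Eliminating the other unknown: ω₄ = r₂ω₂ sin(θ₂−θ₃) / [r₄ sin(θ₄−θ₃)].
Numerator sine = -0.44464; denominator sine = +0.82708.
Result = 0.0168·58.94·(-0.44464) / (0.0271·(+0.82708)) = -19.642 rad/s; magnitude 19.642 rad/s.

19.6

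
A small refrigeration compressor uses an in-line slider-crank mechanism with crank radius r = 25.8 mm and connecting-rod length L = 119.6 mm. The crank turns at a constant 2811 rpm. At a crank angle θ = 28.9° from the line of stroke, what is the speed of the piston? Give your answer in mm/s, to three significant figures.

4370

ω = 2π·2811/60 = 294.4 rad/s
For an in-line slider-crank, x = r cosθ + √(L² − r² sin²θ), so v = −rω sinθ·[1 + r cosθ/√(L² − r² sin²θ)].
With r = 0.0258 m, L = 0.1196 m, θ = 28.9°: √(L² − r² sin²θ) = 0.11895 m.
v = −0.0258·294.4·0.48328·[1 + 0.0258·0.87546/0.11895] = -4.3673 m/s.
|v| = 4.3673 m/s = 4367.3 mm/s.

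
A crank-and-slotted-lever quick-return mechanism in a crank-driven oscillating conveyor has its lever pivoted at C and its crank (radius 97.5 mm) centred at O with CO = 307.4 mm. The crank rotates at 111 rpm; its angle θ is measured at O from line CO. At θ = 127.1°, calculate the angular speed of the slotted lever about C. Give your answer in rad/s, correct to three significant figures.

1.47

ω = 11.62 rad/s (from 111 rpm).
Crank pin A relative to C: A = (d + r cosθ, r sinθ); lever angle φ = atan2(r sinθ, d + r cosθ).
Differentiating tanφ: φ̇ = rω(d cosθ + r)/(d² + r² + 2dr cosθ).
d² + r² + 2dr cosθ = |CA|² = 0.0678429 m²;  d cosθ + r = -0.087926 m.
|ω_lever| = |0.0975·11.62·-0.087926| / 0.0678429 = 1.4688 rad/s.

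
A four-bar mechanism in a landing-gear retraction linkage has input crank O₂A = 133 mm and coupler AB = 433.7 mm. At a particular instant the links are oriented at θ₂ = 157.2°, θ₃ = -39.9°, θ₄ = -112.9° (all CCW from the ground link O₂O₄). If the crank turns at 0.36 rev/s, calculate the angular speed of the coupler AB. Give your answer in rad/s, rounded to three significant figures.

0.725

ω₂ = 2.262 rad/s (from 0.36 rev/s).
Differentiating the loop-closure r₂e^{iθ₂}+r₃e^{iθ₃}=r₁+r₄e^{iθ₄} gives r₂ω₂e^{iθ₂}+r₃ω₃e^{iθ₃}=r₄ω₄e^{iθ₄}.
Eliminating the other unknown: ω₃ = r₂ω₂ sin(θ₄−θ₂) / [r₃ sin(θ₃−θ₄)].
Numerator sine = +1.00000; denominator sine = +0.95630.
Result = 0.133·2.262·(+1.00000) / (0.4337·(+0.95630)) = +0.72535 rad/s; magnitude 0.72535 rad/s.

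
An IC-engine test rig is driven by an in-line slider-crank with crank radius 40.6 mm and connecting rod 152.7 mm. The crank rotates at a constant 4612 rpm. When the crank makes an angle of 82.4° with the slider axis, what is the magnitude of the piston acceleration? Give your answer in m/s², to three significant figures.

1260

ω = 2π·4612/60 = 483 rad/s
x(θ) = r cosθ + √(L² − r² sin²θ); with ω constant, a = ω²·d²x/dθ².
d²x/dθ² = −r cosθ − r²(cos2θ)/√u − r⁴ sin²2θ/(4u^{3/2}),  u = L² − r² sin²θ = 0.0216978 m².
Substituting r = 0.0406 m, L = 0.1527 m, θ = 82.4°: d²x/dθ² = +0.0054147 m.
a = ω²·d²x/dθ² = (483)²·(+0.0054147) = +1263 m/s²;  |a| = 1263 m/s².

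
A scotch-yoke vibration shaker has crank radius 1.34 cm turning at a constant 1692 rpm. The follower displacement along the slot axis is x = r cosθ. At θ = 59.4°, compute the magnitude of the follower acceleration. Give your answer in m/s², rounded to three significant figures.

ω = 177.2 rad/s (from 1692 rpm).
x = r cosθ ⇒ ẍ = −rω² cosθ (ω constant).
|a| = rω²|cosθ| = 0.0134·(177.2)²·|cos 59.4°| = 214.15 m/s².

214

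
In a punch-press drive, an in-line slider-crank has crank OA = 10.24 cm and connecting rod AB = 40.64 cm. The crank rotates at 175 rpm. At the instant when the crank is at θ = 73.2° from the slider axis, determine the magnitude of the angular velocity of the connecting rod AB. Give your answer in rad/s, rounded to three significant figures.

1.38

ω = 18.33 rad/s (converted from 175 rpm).
The rod makes angle φ with the slider axis where L sinφ = r sinθ; differentiating, L cosφ·φ̇ = r ω cosθ.
L cosφ = √(L² − r² sin²θ) = 0.3944 m.
|ω_rod| = r ω |cosθ| / √(L² − r² sin²θ) = 0.1024·18.33·0.28903/0.3944 = 1.3752 rad/s.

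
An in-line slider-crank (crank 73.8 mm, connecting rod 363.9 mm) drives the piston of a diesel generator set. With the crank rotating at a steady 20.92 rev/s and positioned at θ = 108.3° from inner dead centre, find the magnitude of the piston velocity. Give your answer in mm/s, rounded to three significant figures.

ω = 2π·20.9 = 131.4 rad/s
For an in-line slider-crank, x = r cosθ + √(L² − r² sin²θ), so v = −rω sinθ·[1 + r cosθ/√(L² − r² sin²θ)].
With r = 0.0738 m, L = 0.3639 m, θ = 108.3°: √(L² − r² sin²θ) = 0.35709 m.
v = −0.0738·131.4·0.94943·[1 + 0.0738·-0.31399/0.35709] = -8.6123 m/s.
|v| = 8.6123 m/s = 8612.3 mm/s.

8610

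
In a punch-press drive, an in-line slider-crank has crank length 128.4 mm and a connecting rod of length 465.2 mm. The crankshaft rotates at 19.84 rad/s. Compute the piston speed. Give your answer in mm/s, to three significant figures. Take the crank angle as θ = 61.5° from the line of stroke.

2540

ω = 19.84 rad/s
For an in-line slider-crank, x = r cosθ + √(L² − r² sin²θ), so v = −rω sinθ·[1 + r cosθ/√(L² − r² sin²θ)].
With r = 0.1284 m, L = 0.4652 m, θ = 61.5°: √(L² − r² sin²θ) = 0.45131 m.
v = −0.1284·19.84·0.87882·[1 + 0.1284·0.47716/0.45131] = -2.5427 m/s.
|v| = 2.5427 m/s = 2542.7 mm/s.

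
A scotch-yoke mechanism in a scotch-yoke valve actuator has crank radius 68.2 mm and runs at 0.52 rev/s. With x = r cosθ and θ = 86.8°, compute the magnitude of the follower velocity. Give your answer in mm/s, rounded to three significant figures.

222

ω = 3.267 rad/s (from 0.52 rev/s).
x = r cosθ ⇒ ẋ = −rω sinθ.
|v| = rω|sinθ| = 0.0682·3.267·|sin 86.8°| = 0.22248 m/s = 222.48 mm/s.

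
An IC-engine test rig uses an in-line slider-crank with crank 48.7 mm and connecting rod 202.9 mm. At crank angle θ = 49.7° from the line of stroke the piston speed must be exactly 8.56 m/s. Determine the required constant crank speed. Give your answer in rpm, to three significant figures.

1900

For an in-line slider-crank, |v_piston| = rω|sinθ|·[1 + r cosθ/√(L² − r² sin²θ)].
With r = 0.0487 m, L = 0.2029 m, θ = 49.7°: the bracketed kinematic factor |dx/dθ| = 0.043007 m.
ω = v/|dx/dθ| = 8.56/0.043007 = 199.04 rad/s.
N = 60ω/(2π) = 1900.7 rpm.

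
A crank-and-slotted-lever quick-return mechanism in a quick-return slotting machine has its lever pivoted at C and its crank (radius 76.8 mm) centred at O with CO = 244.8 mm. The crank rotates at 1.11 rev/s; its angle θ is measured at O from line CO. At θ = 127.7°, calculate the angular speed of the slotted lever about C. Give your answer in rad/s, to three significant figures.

ω = 6.974 rad/s (from 1.11 rev/s).
Crank pin A relative to C: A = (d + r cosθ, r sinθ); lever angle φ = atan2(r sinθ, d + r cosθ).
Differentiating tanφ: φ̇ = rω(d cosθ + r)/(d² + r² + 2dr cosθ).
d² + r² + 2dr cosθ = |CA|² = 0.0428311 m²;  d cosθ + r = -0.072902 m.
|ω_lever| = |0.0768·6.974·-0.072902| / 0.0428311 = 0.91168 rad/s.

0.912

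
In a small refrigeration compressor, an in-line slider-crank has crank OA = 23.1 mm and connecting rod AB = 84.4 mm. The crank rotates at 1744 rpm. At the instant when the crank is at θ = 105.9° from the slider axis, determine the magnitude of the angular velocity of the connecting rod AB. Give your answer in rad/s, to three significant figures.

ω = 182.6 rad/s (converted from 1744 rpm).
The rod makes angle φ with the slider axis where L sinφ = r sinθ; differentiating, L cosφ·φ̇ = r ω cosθ.
L cosφ = √(L² − r² sin²θ) = 0.081424 m.
|ω_rod| = r ω |cosθ| / √(L² − r² sin²θ) = 0.0231·182.6·0.27396/0.081424 = 14.195 rad/s.

14.2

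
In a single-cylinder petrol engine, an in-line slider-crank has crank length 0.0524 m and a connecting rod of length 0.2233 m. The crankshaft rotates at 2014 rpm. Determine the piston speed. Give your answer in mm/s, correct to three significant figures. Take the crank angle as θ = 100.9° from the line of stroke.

10400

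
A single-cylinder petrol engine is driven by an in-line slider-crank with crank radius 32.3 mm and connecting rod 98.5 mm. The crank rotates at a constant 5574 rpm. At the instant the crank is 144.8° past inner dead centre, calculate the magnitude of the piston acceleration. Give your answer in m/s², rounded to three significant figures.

7670

ω = 2π·5574/60 = 583.7 rad/s
x(θ) = r cosθ + √(L² − r² sin²θ); with ω constant, a = ω²·d²x/dθ².
d²x/dθ² = −r cosθ − r²(cos2θ)/√u − r⁴ sin²2θ/(4u^{3/2}),  u = L² − r² sin²θ = 0.00935559 m².
Substituting r = 0.0323 m, L = 0.0985 m, θ = 144.8°: d²x/dθ² = +0.022509 m.
a = ω²·d²x/dθ² = (583.7)²·(+0.022509) = +7669 m/s²;  |a| = 7669 m/s².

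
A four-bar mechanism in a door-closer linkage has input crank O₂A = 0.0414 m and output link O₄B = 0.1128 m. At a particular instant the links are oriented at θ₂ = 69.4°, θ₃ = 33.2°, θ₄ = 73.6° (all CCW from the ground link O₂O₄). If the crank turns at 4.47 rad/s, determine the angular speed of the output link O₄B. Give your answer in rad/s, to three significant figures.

ω₂ = 4.47 rad/s
Differentiating the loop-closure r₂e^{iθ₂}+r₃e^{iθ₃}=r₁+r₄e^{iθ₄} gives r₂ω₂e^{iθ₂}+r₃ω₃e^{iθ₃}=r₄ω₄e^{iθ₄}.
Eliminating the other unknown: ω₄ = r₂ω₂ sin(θ₂−θ₃) / [r₄ sin(θ₄−θ₃)].
Numerator sine = +0.59061; denominator sine = +0.64812.
Result = 0.0414·4.47·(+0.59061) / (0.1128·(+0.64812)) = +1.495 rad/s; magnitude 1.495 rad/s.

1.49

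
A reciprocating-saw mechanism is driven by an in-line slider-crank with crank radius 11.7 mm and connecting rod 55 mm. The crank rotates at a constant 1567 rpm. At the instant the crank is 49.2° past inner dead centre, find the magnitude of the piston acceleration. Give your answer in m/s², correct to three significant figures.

197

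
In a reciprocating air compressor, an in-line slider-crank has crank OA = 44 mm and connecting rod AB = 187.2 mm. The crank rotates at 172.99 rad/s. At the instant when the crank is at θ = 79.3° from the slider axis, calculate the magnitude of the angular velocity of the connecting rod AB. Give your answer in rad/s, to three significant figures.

7.76

ω = 173 rad/s
The rod makes angle φ with the slider axis where L sinφ = r sinθ; differentiating, L cosφ·φ̇ = r ω cosθ.
L cosφ = √(L² − r² sin²θ) = 0.18214 m.
|ω_rod| = r ω |cosθ| / √(L² − r² sin²θ) = 0.044·173·0.18567/0.18214 = 7.759 rad/s.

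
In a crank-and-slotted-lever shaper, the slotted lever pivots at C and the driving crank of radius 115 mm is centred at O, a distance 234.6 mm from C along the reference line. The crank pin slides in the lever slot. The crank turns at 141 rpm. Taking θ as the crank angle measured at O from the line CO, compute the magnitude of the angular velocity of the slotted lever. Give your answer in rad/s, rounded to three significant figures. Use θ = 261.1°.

2.23

ω = 14.77 rad/s (from 141 rpm).
Crank pin A relative to C: A = (d + r cosθ, r sinθ); lever angle φ = atan2(r sinθ, d + r cosθ).
Differentiating tanφ: φ̇ = rω(d cosθ + r)/(d² + r² + 2dr cosθ).
d² + r² + 2dr cosθ = |CA|² = 0.0599143 m²;  d cosθ + r = +0.078705 m.
|ω_lever| = |0.115·14.77·+0.078705| / 0.0599143 = 2.2306 rad/s.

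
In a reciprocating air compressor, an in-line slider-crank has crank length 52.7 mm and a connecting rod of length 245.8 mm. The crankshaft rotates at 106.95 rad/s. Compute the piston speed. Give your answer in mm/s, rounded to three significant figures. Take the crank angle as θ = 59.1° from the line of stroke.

5380

ω = 107 rad/s
For an in-line slider-crank, x = r cosθ + √(L² − r² sin²θ), so v = −rω sinθ·[1 + r cosθ/√(L² − r² sin²θ)].
With r = 0.0527 m, L = 0.2458 m, θ = 59.1°: √(L² − r² sin²θ) = 0.2416 m.
v = −0.0527·107·0.85806·[1 + 0.0527·0.51354/0.2416] = -5.378 m/s.
|v| = 5.378 m/s = 5378 mm/s.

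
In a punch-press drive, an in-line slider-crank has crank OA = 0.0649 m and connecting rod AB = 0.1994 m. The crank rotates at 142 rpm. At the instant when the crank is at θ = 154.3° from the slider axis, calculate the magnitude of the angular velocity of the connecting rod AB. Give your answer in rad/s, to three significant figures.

4.41

ω = 14.87 rad/s (converted from 142 rpm).
The rod makes angle φ with the slider axis where L sinφ = r sinθ; differentiating, L cosφ·φ̇ = r ω cosθ.
L cosφ = √(L² − r² sin²θ) = 0.1974 m.
|ω_rod| = r ω |cosθ| / √(L² − r² sin²θ) = 0.0649·14.87·0.90108/0.1974 = 4.4052 rad/s.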